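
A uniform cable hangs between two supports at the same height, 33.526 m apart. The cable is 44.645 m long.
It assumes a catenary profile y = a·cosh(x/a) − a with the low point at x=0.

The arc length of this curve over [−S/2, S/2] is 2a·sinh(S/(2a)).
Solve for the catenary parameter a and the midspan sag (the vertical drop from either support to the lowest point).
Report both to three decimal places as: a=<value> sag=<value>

seed: a₀ = √(S³/(24(L−S))) = √(33.526³/(24·11.119)) = 11.883220
iter 1: u=1.410645  f(a)=+1.160e+00  f'(a)=-2.271e+00  a ← 11.883220 − (+1.160e+00/-2.271e+00) = 12.394038
iter 2: u=1.352505  f(a)=+7.900e-02  f'(a)=-1.972e+00  a ← 12.394038 − (+7.900e-02/-1.972e+00) = 12.434110
iter 3: u=1.348146  f(a)=+4.255e-04  f'(a)=-1.950e+00  a ← 12.434110 − (+4.255e-04/-1.950e+00) = 12.434328
iter 4: u=1.348123  f(a)=+1.249e-08  f'(a)=-1.950e+00  a ← 12.434328 − (+1.249e-08/-1.950e+00) = 12.434328
iter 5: u=1.348123  f(a)=+0.000e+00  f'(a)=-1.950e+00  a ← 12.434328 − (+0.000e+00/-1.950e+00) = 12.434328
converged: |Δa| < 1e-12 after 5 iterations
sag = a·(cosh(S/(2a)) − 1) = 12.434328·(cosh(1.348123) − 1) = 13.117707
T_max/T_min = cosh(S/(2a)) = 2.054959

a=12.434 sag=13.118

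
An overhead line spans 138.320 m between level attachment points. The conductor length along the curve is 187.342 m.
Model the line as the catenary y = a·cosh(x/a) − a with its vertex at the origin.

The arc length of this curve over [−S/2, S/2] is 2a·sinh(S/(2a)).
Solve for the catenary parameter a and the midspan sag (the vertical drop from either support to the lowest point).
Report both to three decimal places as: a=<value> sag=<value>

seed: a₀ = √(S³/(24(L−S))) = √(138.320³/(24·49.022)) = 47.427075
iter 1: u=1.458239  f(a)=+5.484e+00  f'(a)=-2.542e+00  a ← 47.427075 − (+5.484e+00/-2.542e+00) = 49.584786
iter 2: u=1.394783  f(a)=+3.965e-01  f'(a)=-2.186e+00  a ← 49.584786 − (+3.965e-01/-2.186e+00) = 49.766127
iter 3: u=1.389700  f(a)=+2.429e-03  f'(a)=-2.160e+00  a ← 49.766127 − (+2.429e-03/-2.160e+00) = 49.767252
iter 4: u=1.389669  f(a)=+9.240e-08  f'(a)=-2.159e+00  a ← 49.767252 − (+9.240e-08/-2.159e+00) = 49.767252
iter 5: u=1.389669  f(a)=+0.000e+00  f'(a)=-2.159e+00  a ← 49.767252 − (+0.000e+00/-2.159e+00) = 49.767252
converged: |Δa| < 1e-12 after 5 iterations
sag = a·(cosh(S/(2a)) − 1) = 49.767252·(cosh(1.389669) − 1) = 56.303647
T_max/T_min = cosh(S/(2a)) = 2.131339

a=49.767 sag=56.304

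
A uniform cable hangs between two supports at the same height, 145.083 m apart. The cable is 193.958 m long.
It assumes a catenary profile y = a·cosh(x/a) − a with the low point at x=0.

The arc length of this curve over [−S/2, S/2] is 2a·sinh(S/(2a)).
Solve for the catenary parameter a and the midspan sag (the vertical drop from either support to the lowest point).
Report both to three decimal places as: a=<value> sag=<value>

seed: a₀ = √(S³/(24(L−S))) = √(145.083³/(24·48.875)) = 51.024151
iter 1: u=1.421709  f(a)=+5.184e+00  f'(a)=-2.332e+00  a ← 51.024151 − (+5.184e+00/-2.332e+00) = 53.247109
iter 2: u=1.362356  f(a)=+3.580e-01  f'(a)=-2.020e+00  a ← 53.247109 − (+3.580e-01/-2.020e+00) = 53.424345
iter 3: u=1.357836  f(a)=+1.988e-03  f'(a)=-1.998e+00  a ← 53.424345 − (+1.988e-03/-1.998e+00) = 53.425340
iter 4: u=1.357811  f(a)=+6.203e-08  f'(a)=-1.998e+00  a ← 53.425340 − (+6.203e-08/-1.998e+00) = 53.425340
iter 5: u=1.357811  f(a)=+0.000e+00  f'(a)=-1.998e+00  a ← 53.425340 − (+0.000e+00/-1.998e+00) = 53.425340
converged: |Δa| < 1e-12 after 5 iterations
sag = a·(cosh(S/(2a)) − 1) = 53.425340·(cosh(1.357811) − 1) = 57.295902
T_max/T_min = cosh(S/(2a)) = 2.072448

a=53.425 sag=57.296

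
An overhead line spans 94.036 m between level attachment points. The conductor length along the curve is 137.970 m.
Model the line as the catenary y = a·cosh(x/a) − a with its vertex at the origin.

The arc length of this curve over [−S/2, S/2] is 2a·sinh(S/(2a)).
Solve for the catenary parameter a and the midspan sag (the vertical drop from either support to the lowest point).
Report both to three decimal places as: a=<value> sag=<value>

a=29.871 sag=45.303

seed: a₀ = √(S³/(24(L−S))) = √(94.036³/(24·43.934)) = 28.082465
iter 1: u=1.674283  f(a)=+6.585e+00  f'(a)=-4.099e+00  a ← 28.082465 − (+6.585e+00/-4.099e+00) = 29.689191
iter 2: u=1.583674  f(a)=+6.074e-01  f'(a)=-3.374e+00  a ← 29.689191 − (+6.074e-01/-3.374e+00) = 29.869209
iter 3: u=1.574129  f(a)=+6.329e-03  f'(a)=-3.304e+00  a ← 29.869209 − (+6.329e-03/-3.304e+00) = 29.871124
iter 4: u=1.574028  f(a)=+7.027e-07  f'(a)=-3.304e+00  a ← 29.871124 − (+7.027e-07/-3.304e+00) = 29.871125
iter 5: u=1.574028  f(a)=+0.000e+00  f'(a)=-3.304e+00  a ← 29.871125 − (+0.000e+00/-3.304e+00) = 29.871125
converged: |Δa| < 1e-12 after 5 iterations
sag = a·(cosh(S/(2a)) − 1) = 29.871125·(cosh(1.574028) − 1) = 45.303434
T_max/T_min = cosh(S/(2a)) = 2.516630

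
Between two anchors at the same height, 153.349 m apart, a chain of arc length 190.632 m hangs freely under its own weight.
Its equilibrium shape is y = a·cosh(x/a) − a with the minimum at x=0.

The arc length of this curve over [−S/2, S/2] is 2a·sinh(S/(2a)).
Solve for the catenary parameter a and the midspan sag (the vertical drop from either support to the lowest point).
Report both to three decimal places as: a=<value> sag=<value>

a=65.680 sag=50.074

seed: a₀ = √(S³/(24(L−S))) = √(153.349³/(24·37.283)) = 63.483429
iter 1: u=1.207788  f(a)=+2.816e+00  f'(a)=-1.355e+00  a ← 63.483429 − (+2.816e+00/-1.355e+00) = 65.561316
iter 2: u=1.169508  f(a)=+1.442e-01  f'(a)=-1.220e+00  a ← 65.561316 − (+1.442e-01/-1.220e+00) = 65.679517
iter 3: u=1.167404  f(a)=+4.230e-04  f'(a)=-1.212e+00  a ← 65.679517 − (+4.230e-04/-1.212e+00) = 65.679866
iter 4: u=1.167397  f(a)=+3.665e-09  f'(a)=-1.212e+00  a ← 65.679866 − (+3.665e-09/-1.212e+00) = 65.679866
iter 5: u=1.167397  f(a)=-2.842e-14  f'(a)=-1.212e+00  a ← 65.679866 − (-2.842e-14/-1.212e+00) = 65.679866
converged: |Δa| < 1e-12 after 5 iterations
sag = a·(cosh(S/(2a)) − 1) = 65.679866·(cosh(1.167397) − 1) = 50.074117
T_max/T_min = cosh(S/(2a)) = 1.762397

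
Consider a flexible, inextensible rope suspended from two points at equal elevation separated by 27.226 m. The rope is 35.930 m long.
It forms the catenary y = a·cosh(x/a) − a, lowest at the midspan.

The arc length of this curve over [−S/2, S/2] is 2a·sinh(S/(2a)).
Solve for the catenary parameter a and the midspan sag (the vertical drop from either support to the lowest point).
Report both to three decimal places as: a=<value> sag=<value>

a=10.269 sag=10.424

seed: a₀ = √(S³/(24(L−S))) = √(27.226³/(24·8.704)) = 9.829031
iter 1: u=1.384979  f(a)=+8.739e-01  f'(a)=-2.135e+00  a ← 9.829031 − (+8.739e-01/-2.135e+00) = 10.238388
iter 2: u=1.329604  f(a)=+5.756e-02  f'(a)=-1.862e+00  a ← 10.238388 − (+5.756e-02/-1.862e+00) = 10.269300
iter 3: u=1.325602  f(a)=+2.887e-04  f'(a)=-1.843e+00  a ← 10.269300 − (+2.887e-04/-1.843e+00) = 10.269457
iter 4: u=1.325581  f(a)=+7.339e-09  f'(a)=-1.843e+00  a ← 10.269457 − (+7.339e-09/-1.843e+00) = 10.269457
iter 5: u=1.325581  f(a)=-7.105e-15  f'(a)=-1.843e+00  a ← 10.269457 − (-7.105e-15/-1.843e+00) = 10.269457
converged: |Δa| < 1e-12 after 5 iterations
sag = a·(cosh(S/(2a)) − 1) = 10.269457·(cosh(1.325581) − 1) = 10.423609
T_max/T_min = cosh(S/(2a)) = 2.015011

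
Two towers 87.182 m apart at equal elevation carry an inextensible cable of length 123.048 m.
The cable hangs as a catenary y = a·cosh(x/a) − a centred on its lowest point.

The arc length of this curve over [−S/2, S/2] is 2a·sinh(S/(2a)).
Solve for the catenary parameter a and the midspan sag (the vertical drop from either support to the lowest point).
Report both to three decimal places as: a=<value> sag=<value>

a=29.318 sag=38.835

seed: a₀ = √(S³/(24(L−S))) = √(87.182³/(24·35.866)) = 27.745538
iter 1: u=1.571099  f(a)=+4.696e+00  f'(a)=-3.282e+00  a ← 27.745538 − (+4.696e+00/-3.282e+00) = 29.176123
iter 2: u=1.494064  f(a)=+3.876e-01  f'(a)=-2.761e+00  a ← 29.176123 − (+3.876e-01/-2.761e+00) = 29.316517
iter 3: u=1.486909  f(a)=+3.166e-03  f'(a)=-2.716e+00  a ← 29.316517 − (+3.166e-03/-2.716e+00) = 29.317683
iter 4: u=1.486850  f(a)=+2.151e-07  f'(a)=-2.716e+00  a ← 29.317683 − (+2.151e-07/-2.716e+00) = 29.317683
iter 5: u=1.486850  f(a)=+1.421e-14  f'(a)=-2.716e+00  a ← 29.317683 − (+1.421e-14/-2.716e+00) = 29.317683
converged: |Δa| < 1e-12 after 5 iterations
sag = a·(cosh(S/(2a)) − 1) = 29.317683·(cosh(1.486850) − 1) = 38.834567
T_max/T_min = cosh(S/(2a)) = 2.324612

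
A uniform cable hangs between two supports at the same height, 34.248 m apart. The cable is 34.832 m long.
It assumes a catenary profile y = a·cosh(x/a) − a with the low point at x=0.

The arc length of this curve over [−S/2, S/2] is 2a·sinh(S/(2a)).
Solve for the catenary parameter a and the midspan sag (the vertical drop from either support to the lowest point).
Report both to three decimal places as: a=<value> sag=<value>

a=53.672 sag=2.755

seed: a₀ = √(S³/(24(L−S))) = √(34.248³/(24·0.584)) = 53.535366
iter 1: u=0.319863  f(a)=+2.995e-03  f'(a)=-2.204e-02  a ← 53.535366 − (+2.995e-03/-2.204e-02) = 53.671239
iter 2: u=0.319054  f(a)=+1.144e-05  f'(a)=-2.187e-02  a ← 53.671239 − (+1.144e-05/-2.187e-02) = 53.671762
iter 3: u=0.319050  f(a)=+1.683e-10  f'(a)=-2.187e-02  a ← 53.671762 − (+1.683e-10/-2.187e-02) = 53.671762
iter 4: u=0.319050  f(a)=-7.105e-15  f'(a)=-2.187e-02  a ← 53.671762 − (-7.105e-15/-2.187e-02) = 53.671762
converged: |Δa| < 1e-12 after 4 iterations
sag = a·(cosh(S/(2a)) − 1) = 53.671762·(cosh(0.319050) − 1) = 2.754961
T_max/T_min = cosh(S/(2a)) = 1.051330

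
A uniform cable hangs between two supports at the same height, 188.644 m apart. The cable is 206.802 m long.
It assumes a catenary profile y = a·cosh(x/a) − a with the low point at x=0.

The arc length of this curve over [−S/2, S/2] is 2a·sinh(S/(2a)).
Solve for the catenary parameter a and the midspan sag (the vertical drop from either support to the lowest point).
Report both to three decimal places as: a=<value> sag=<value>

seed: a₀ = √(S³/(24(L−S))) = √(188.644³/(24·18.158)) = 124.115170
iter 1: u=0.759955  f(a)=+5.316e-01  f'(a)=-3.099e-01  a ← 124.115170 − (+5.316e-01/-3.099e-01) = 125.830871
iter 2: u=0.749593  f(a)=+1.122e-02  f'(a)=-2.969e-01  a ← 125.830871 − (+1.122e-02/-2.969e-01) = 125.868676
iter 3: u=0.749368  f(a)=+5.243e-06  f'(a)=-2.966e-01  a ← 125.868676 − (+5.243e-06/-2.966e-01) = 125.868693
iter 4: u=0.749368  f(a)=+1.137e-12  f'(a)=-2.966e-01  a ← 125.868693 − (+1.137e-12/-2.966e-01) = 125.868693
converged: |Δa| < 1e-12 after 4 iterations
sag = a·(cosh(S/(2a)) − 1) = 125.868693·(cosh(0.749368) − 1) = 37.026042
T_max/T_min = cosh(S/(2a)) = 1.294164

a=125.869 sag=37.026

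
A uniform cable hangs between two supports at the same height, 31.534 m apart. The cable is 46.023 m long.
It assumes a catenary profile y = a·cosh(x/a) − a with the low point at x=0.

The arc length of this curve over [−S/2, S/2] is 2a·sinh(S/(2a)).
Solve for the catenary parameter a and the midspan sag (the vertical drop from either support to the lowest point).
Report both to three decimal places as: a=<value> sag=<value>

a=10.092 sag=15.035

seed: a₀ = √(S³/(24(L−S))) = √(31.534³/(24·14.489)) = 9.496067
iter 1: u=1.660372  f(a)=+2.133e+00  f'(a)=-3.980e+00  a ← 9.496067 − (+2.133e+00/-3.980e+00) = 10.032099
iter 2: u=1.571655  f(a)=+1.940e-01  f'(a)=-3.286e+00  a ← 10.032099 − (+1.940e-01/-3.286e+00) = 10.091121
iter 3: u=1.562463  f(a)=+1.958e-03  f'(a)=-3.220e+00  a ← 10.091121 − (+1.958e-03/-3.220e+00) = 10.091729
iter 4: u=1.562369  f(a)=+2.038e-07  f'(a)=-3.220e+00  a ← 10.091729 − (+2.038e-07/-3.220e+00) = 10.091729
iter 5: u=1.562369  f(a)=+7.105e-15  f'(a)=-3.220e+00  a ← 10.091729 − (+7.105e-15/-3.220e+00) = 10.091729
converged: |Δa| < 1e-12 after 5 iterations
sag = a·(cosh(S/(2a)) − 1) = 10.091729·(cosh(1.562369) − 1) = 15.035391
T_max/T_min = cosh(S/(2a)) = 2.489873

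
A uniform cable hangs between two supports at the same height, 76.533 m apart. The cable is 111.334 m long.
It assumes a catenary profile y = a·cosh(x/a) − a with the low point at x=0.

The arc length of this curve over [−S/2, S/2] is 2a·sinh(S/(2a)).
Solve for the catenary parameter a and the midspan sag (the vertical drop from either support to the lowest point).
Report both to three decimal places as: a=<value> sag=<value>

seed: a₀ = √(S³/(24(L−S))) = √(76.533³/(24·34.801)) = 23.167097
iter 1: u=1.651761  f(a)=+5.068e+00  f'(a)=-3.908e+00  a ← 23.167097 − (+5.068e+00/-3.908e+00) = 24.463846
iter 2: u=1.564206  f(a)=+4.566e-01  f'(a)=-3.233e+00  a ← 24.463846 − (+4.566e-01/-3.233e+00) = 24.605092
iter 3: u=1.555227  f(a)=+4.518e-03  f'(a)=-3.169e+00  a ← 24.605092 − (+4.518e-03/-3.169e+00) = 24.606518
iter 4: u=1.555137  f(a)=+4.520e-07  f'(a)=-3.169e+00  a ← 24.606518 − (+4.520e-07/-3.169e+00) = 24.606518
iter 5: u=1.555137  f(a)=+2.842e-14  f'(a)=-3.169e+00  a ← 24.606518 − (+2.842e-14/-3.169e+00) = 24.606518
converged: |Δa| < 1e-12 after 5 iterations
sag = a·(cosh(S/(2a)) − 1) = 24.606518·(cosh(1.555137) − 1) = 36.256407
T_max/T_min = cosh(S/(2a)) = 2.473447

a=24.607 sag=36.256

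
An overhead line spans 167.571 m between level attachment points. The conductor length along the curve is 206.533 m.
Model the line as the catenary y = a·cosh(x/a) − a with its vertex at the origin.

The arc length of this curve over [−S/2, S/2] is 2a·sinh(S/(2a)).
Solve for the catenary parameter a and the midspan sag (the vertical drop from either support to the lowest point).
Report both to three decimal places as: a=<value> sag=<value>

seed: a₀ = √(S³/(24(L−S))) = √(167.571³/(24·38.962)) = 70.936875
iter 1: u=1.181128  f(a)=+2.810e+00  f'(a)=-1.260e+00  a ← 70.936875 − (+2.810e+00/-1.260e+00) = 73.167588
iter 2: u=1.145118  f(a)=+1.380e-01  f'(a)=-1.139e+00  a ← 73.167588 − (+1.380e-01/-1.139e+00) = 73.288771
iter 3: u=1.143224  f(a)=+3.708e-04  f'(a)=-1.133e+00  a ← 73.288771 − (+3.708e-04/-1.133e+00) = 73.289098
iter 4: u=1.143219  f(a)=+2.694e-09  f'(a)=-1.132e+00  a ← 73.289098 − (+2.694e-09/-1.132e+00) = 73.289098
iter 5: u=1.143219  f(a)=+0.000e+00  f'(a)=-1.132e+00  a ← 73.289098 − (+0.000e+00/-1.132e+00) = 73.289098
converged: |Δa| < 1e-12 after 5 iterations
sag = a·(cosh(S/(2a)) − 1) = 73.289098·(cosh(1.143219) − 1) = 53.341317
T_max/T_min = cosh(S/(2a)) = 1.727821

a=73.289 sag=53.341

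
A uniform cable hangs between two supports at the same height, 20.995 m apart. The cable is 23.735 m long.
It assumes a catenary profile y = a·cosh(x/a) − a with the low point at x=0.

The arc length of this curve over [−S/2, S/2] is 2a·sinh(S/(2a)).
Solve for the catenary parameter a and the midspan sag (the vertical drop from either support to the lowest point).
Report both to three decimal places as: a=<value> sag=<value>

a=12.089 sag=4.852

seed: a₀ = √(S³/(24(L−S))) = √(20.995³/(24·2.740)) = 11.862956
iter 1: u=0.884897  f(a)=+1.093e-01  f'(a)=-4.991e-01  a ← 11.862956 − (+1.093e-01/-4.991e-01) = 12.081930
iter 2: u=0.868860  f(a)=+3.100e-03  f'(a)=-4.712e-01  a ← 12.081930 − (+3.100e-03/-4.712e-01) = 12.088509
iter 3: u=0.868387  f(a)=+2.654e-06  f'(a)=-4.704e-01  a ← 12.088509 − (+2.654e-06/-4.704e-01) = 12.088514
iter 4: u=0.868386  f(a)=+1.961e-12  f'(a)=-4.704e-01  a ← 12.088514 − (+1.961e-12/-4.704e-01) = 12.088514
converged: |Δa| < 1e-12 after 4 iterations
sag = a·(cosh(S/(2a)) − 1) = 12.088514·(cosh(0.868386) − 1) = 4.851667
T_max/T_min = cosh(S/(2a)) = 1.401345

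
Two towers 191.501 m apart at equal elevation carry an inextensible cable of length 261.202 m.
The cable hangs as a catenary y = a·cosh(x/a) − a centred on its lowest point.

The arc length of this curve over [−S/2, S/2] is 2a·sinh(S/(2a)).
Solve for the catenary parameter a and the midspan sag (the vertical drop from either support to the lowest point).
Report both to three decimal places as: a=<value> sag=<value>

seed: a₀ = √(S³/(24(L−S))) = √(191.501³/(24·69.701)) = 64.793501
iter 1: u=1.477779  f(a)=+8.019e+00  f'(a)=-2.659e+00  a ← 64.793501 − (+8.019e+00/-2.659e+00) = 67.808638
iter 2: u=1.412069  f(a)=+5.937e-01  f'(a)=-2.279e+00  a ← 67.808638 − (+5.937e-01/-2.279e+00) = 68.069148
iter 3: u=1.406665  f(a)=+3.830e-03  f'(a)=-2.250e+00  a ← 68.069148 − (+3.830e-03/-2.250e+00) = 68.070850
iter 4: u=1.406630  f(a)=+1.616e-07  f'(a)=-2.249e+00  a ← 68.070850 − (+1.616e-07/-2.249e+00) = 68.070850
iter 5: u=1.406630  f(a)=-5.684e-14  f'(a)=-2.249e+00  a ← 68.070850 − (-5.684e-14/-2.249e+00) = 68.070850
converged: |Δa| < 1e-12 after 5 iterations
sag = a·(cosh(S/(2a)) − 1) = 68.070850·(cosh(1.406630) − 1) = 79.205291
T_max/T_min = cosh(S/(2a)) = 2.163571

a=68.071 sag=79.205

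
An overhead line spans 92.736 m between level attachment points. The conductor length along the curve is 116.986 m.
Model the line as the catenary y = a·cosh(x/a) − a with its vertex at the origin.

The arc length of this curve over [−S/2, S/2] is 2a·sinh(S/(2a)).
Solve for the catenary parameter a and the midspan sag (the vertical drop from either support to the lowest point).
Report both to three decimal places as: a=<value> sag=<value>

a=38.390 sag=31.576

seed: a₀ = √(S³/(24(L−S))) = √(92.736³/(24·24.250)) = 37.017838
iter 1: u=1.252585  f(a)=+1.975e+00  f'(a)=-1.528e+00  a ← 37.017838 − (+1.975e+00/-1.528e+00) = 38.310722
iter 2: u=1.210314  f(a)=+1.082e-01  f'(a)=-1.364e+00  a ← 38.310722 − (+1.082e-01/-1.364e+00) = 38.390015
iter 3: u=1.207814  f(a)=+3.663e-04  f'(a)=-1.355e+00  a ← 38.390015 − (+3.663e-04/-1.355e+00) = 38.390285
iter 4: u=1.207806  f(a)=+4.229e-09  f'(a)=-1.355e+00  a ← 38.390285 − (+4.229e-09/-1.355e+00) = 38.390285
iter 5: u=1.207806  f(a)=+1.421e-14  f'(a)=-1.355e+00  a ← 38.390285 − (+1.421e-14/-1.355e+00) = 38.390285
converged: |Δa| < 1e-12 after 5 iterations
sag = a·(cosh(S/(2a)) − 1) = 38.390285·(cosh(1.207806) − 1) = 31.575743
T_max/T_min = cosh(S/(2a)) = 1.822493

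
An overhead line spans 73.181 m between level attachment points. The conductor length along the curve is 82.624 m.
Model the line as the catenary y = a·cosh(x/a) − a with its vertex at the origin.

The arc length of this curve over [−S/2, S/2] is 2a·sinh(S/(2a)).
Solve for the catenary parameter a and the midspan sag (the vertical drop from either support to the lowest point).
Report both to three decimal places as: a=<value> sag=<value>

seed: a₀ = √(S³/(24(L−S))) = √(73.181³/(24·9.443)) = 41.585018
iter 1: u=0.879896  f(a)=+3.724e-01  f'(a)=-4.903e-01  a ← 41.585018 − (+3.724e-01/-4.903e-01) = 42.344465
iter 2: u=0.864115  f(a)=+1.045e-02  f'(a)=-4.631e-01  a ← 42.344465 − (+1.045e-02/-4.631e-01) = 42.367018
iter 3: u=0.863655  f(a)=+8.745e-06  f'(a)=-4.624e-01  a ← 42.367018 − (+8.745e-06/-4.624e-01) = 42.367037
iter 4: u=0.863655  f(a)=+6.153e-12  f'(a)=-4.624e-01  a ← 42.367037 − (+6.153e-12/-4.624e-01) = 42.367037
converged: |Δa| < 1e-12 after 4 iterations
sag = a·(cosh(S/(2a)) − 1) = 42.367037·(cosh(0.863655) − 1) = 16.807680
T_max/T_min = cosh(S/(2a)) = 1.396716

a=42.367 sag=16.808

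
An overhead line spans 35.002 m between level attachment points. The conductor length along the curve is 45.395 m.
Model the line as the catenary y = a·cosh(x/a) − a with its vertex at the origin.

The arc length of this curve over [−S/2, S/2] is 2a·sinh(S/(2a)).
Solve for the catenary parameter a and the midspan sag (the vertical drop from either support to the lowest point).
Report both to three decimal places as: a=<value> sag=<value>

seed: a₀ = √(S³/(24(L−S))) = √(35.002³/(24·10.393)) = 13.111827
iter 1: u=1.334749  f(a)=+9.660e-01  f'(a)=-1.886e+00  a ← 13.111827 − (+9.660e-01/-1.886e+00) = 13.623966
iter 2: u=1.284575  f(a)=+5.948e-02  f'(a)=-1.661e+00  a ← 13.623966 − (+5.948e-02/-1.661e+00) = 13.659789
iter 3: u=1.281206  f(a)=+2.583e-04  f'(a)=-1.646e+00  a ← 13.659789 − (+2.583e-04/-1.646e+00) = 13.659946
iter 4: u=1.281191  f(a)=+4.915e-09  f'(a)=-1.646e+00  a ← 13.659946 − (+4.915e-09/-1.646e+00) = 13.659946
iter 5: u=1.281191  f(a)=+0.000e+00  f'(a)=-1.646e+00  a ← 13.659946 − (+0.000e+00/-1.646e+00) = 13.659946
converged: |Δa| < 1e-12 after 5 iterations
sag = a·(cosh(S/(2a)) − 1) = 13.659946·(cosh(1.281191) − 1) = 12.831008
T_max/T_min = cosh(S/(2a)) = 1.939316

a=13.660 sag=12.831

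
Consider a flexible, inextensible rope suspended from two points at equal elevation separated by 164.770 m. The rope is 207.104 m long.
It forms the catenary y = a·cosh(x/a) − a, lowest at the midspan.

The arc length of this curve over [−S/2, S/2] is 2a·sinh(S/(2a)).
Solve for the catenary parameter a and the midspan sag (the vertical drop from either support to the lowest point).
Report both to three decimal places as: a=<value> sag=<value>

seed: a₀ = √(S³/(24(L−S))) = √(164.770³/(24·42.334)) = 66.353974
iter 1: u=1.241599  f(a)=+3.385e+00  f'(a)=-1.484e+00  a ← 66.353974 − (+3.385e+00/-1.484e+00) = 68.635467
iter 2: u=1.200327  f(a)=+1.824e-01  f'(a)=-1.328e+00  a ← 68.635467 − (+1.824e-01/-1.328e+00) = 68.772865
iter 3: u=1.197929  f(a)=+5.967e-04  f'(a)=-1.319e+00  a ← 68.772865 − (+5.967e-04/-1.319e+00) = 68.773317
iter 4: u=1.197921  f(a)=+6.427e-09  f'(a)=-1.319e+00  a ← 68.773317 − (+6.427e-09/-1.319e+00) = 68.773317
iter 5: u=1.197921  f(a)=+5.684e-14  f'(a)=-1.319e+00  a ← 68.773317 − (+5.684e-14/-1.319e+00) = 68.773317
converged: |Δa| < 1e-12 after 5 iterations
sag = a·(cosh(S/(2a)) − 1) = 68.773317·(cosh(1.197921) − 1) = 55.535918
T_max/T_min = cosh(S/(2a)) = 1.807521

a=68.773 sag=55.536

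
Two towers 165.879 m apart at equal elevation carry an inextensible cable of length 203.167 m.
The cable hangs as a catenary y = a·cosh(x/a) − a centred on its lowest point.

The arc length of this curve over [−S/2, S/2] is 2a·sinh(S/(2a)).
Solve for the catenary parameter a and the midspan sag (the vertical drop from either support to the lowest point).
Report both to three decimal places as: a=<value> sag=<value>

seed: a₀ = √(S³/(24(L−S))) = √(165.879³/(24·37.288)) = 71.416234
iter 1: u=1.161354  f(a)=+2.597e+00  f'(a)=-1.192e+00  a ← 71.416234 − (+2.597e+00/-1.192e+00) = 73.594745
iter 2: u=1.126976  f(a)=+1.236e-01  f'(a)=-1.081e+00  a ← 73.594745 − (+1.236e-01/-1.081e+00) = 73.709044
iter 3: u=1.125228  f(a)=+3.107e-04  f'(a)=-1.076e+00  a ← 73.709044 − (+3.107e-04/-1.076e+00) = 73.709332
iter 4: u=1.125224  f(a)=+1.975e-09  f'(a)=-1.076e+00  a ← 73.709332 − (+1.975e-09/-1.076e+00) = 73.709332
iter 5: u=1.125224  f(a)=+2.842e-14  f'(a)=-1.076e+00  a ← 73.709332 − (+2.842e-14/-1.076e+00) = 73.709332
converged: |Δa| < 1e-12 after 5 iterations
sag = a·(cosh(S/(2a)) − 1) = 73.709332·(cosh(1.125224) − 1) = 51.798728
T_max/T_min = cosh(S/(2a)) = 1.702743

a=73.709 sag=51.799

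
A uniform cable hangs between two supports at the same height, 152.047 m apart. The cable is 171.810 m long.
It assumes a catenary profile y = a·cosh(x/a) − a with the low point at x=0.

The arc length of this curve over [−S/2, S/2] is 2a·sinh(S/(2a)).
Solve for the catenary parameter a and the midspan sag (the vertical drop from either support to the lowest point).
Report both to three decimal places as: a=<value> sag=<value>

a=87.717 sag=35.059

seed: a₀ = √(S³/(24(L−S))) = √(152.047³/(24·19.763)) = 86.086436
iter 1: u=0.883107  f(a)=+7.851e-01  f'(a)=-4.960e-01  a ← 86.086436 − (+7.851e-01/-4.960e-01) = 87.669421
iter 2: u=0.867161  f(a)=+2.218e-02  f'(a)=-4.683e-01  a ← 87.669421 − (+2.218e-02/-4.683e-01) = 87.716781
iter 3: u=0.866693  f(a)=+1.884e-05  f'(a)=-4.675e-01  a ← 87.716781 − (+1.884e-05/-4.675e-01) = 87.716821
iter 4: u=0.866692  f(a)=+1.364e-11  f'(a)=-4.675e-01  a ← 87.716821 − (+1.364e-11/-4.675e-01) = 87.716821
converged: |Δa| < 1e-12 after 4 iterations
sag = a·(cosh(S/(2a)) − 1) = 87.716821·(cosh(0.866692) − 1) = 35.059031
T_max/T_min = cosh(S/(2a)) = 1.399684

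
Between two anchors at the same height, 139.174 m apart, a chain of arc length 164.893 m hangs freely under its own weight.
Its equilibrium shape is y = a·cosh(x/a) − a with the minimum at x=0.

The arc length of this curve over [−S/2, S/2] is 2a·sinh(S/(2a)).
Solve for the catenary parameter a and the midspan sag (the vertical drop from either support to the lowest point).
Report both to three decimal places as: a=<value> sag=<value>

a=67.844 sag=38.928

seed: a₀ = √(S³/(24(L−S))) = √(139.174³/(24·25.719)) = 66.085245
iter 1: u=1.052988  f(a)=+1.464e+00  f'(a)=-8.682e-01  a ← 66.085245 − (+1.464e+00/-8.682e-01) = 67.771669
iter 2: u=1.026786  f(a)=+5.792e-02  f'(a)=-8.007e-01  a ← 67.771669 − (+5.792e-02/-8.007e-01) = 67.844000
iter 3: u=1.025691  f(a)=+9.889e-05  f'(a)=-7.980e-01  a ← 67.844000 − (+9.889e-05/-7.980e-01) = 67.844124
iter 4: u=1.025689  f(a)=+2.894e-10  f'(a)=-7.980e-01  a ← 67.844124 − (+2.894e-10/-7.980e-01) = 67.844124
iter 5: u=1.025689  f(a)=-2.842e-14  f'(a)=-7.980e-01  a ← 67.844124 − (-2.842e-14/-7.980e-01) = 67.844124
converged: |Δa| < 1e-12 after 5 iterations
sag = a·(cosh(S/(2a)) − 1) = 67.844124·(cosh(1.025689) − 1) = 38.927832
T_max/T_min = cosh(S/(2a)) = 1.573783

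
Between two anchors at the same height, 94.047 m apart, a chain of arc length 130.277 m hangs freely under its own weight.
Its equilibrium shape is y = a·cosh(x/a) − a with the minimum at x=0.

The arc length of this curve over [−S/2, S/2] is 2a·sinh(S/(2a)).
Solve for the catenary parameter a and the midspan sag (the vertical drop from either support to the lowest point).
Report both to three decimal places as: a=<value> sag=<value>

a=32.579 sag=40.252

seed: a₀ = √(S³/(24(L−S))) = √(94.047³/(24·36.230)) = 30.929837
iter 1: u=1.520328  f(a)=+4.425e+00  f'(a)=-2.931e+00  a ← 30.929837 − (+4.425e+00/-2.931e+00) = 32.439649
iter 2: u=1.449569  f(a)=+3.446e-01  f'(a)=-2.491e+00  a ← 32.439649 − (+3.446e-01/-2.491e+00) = 32.578029
iter 3: u=1.443411  f(a)=+2.481e-03  f'(a)=-2.455e+00  a ← 32.578029 − (+2.481e-03/-2.455e+00) = 32.579039
iter 4: u=1.443367  f(a)=+1.306e-07  f'(a)=-2.455e+00  a ← 32.579039 − (+1.306e-07/-2.455e+00) = 32.579039
iter 5: u=1.443367  f(a)=+2.842e-14  f'(a)=-2.455e+00  a ← 32.579039 − (+2.842e-14/-2.455e+00) = 32.579039
converged: |Δa| < 1e-12 after 5 iterations
sag = a·(cosh(S/(2a)) − 1) = 32.579039·(cosh(1.443367) − 1) = 40.252396
T_max/T_min = cosh(S/(2a)) = 2.235530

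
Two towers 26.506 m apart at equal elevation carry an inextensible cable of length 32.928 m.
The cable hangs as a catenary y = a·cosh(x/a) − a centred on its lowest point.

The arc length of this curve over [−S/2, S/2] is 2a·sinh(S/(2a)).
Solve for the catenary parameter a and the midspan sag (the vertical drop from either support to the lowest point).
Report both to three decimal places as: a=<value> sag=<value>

a=11.371 sag=8.638

seed: a₀ = √(S³/(24(L−S))) = √(26.506³/(24·6.422)) = 10.991970
iter 1: u=1.205698  f(a)=+4.833e-01  f'(a)=-1.347e+00  a ← 10.991970 − (+4.833e-01/-1.347e+00) = 11.350636
iter 2: u=1.167600  f(a)=+2.466e-02  f'(a)=-1.213e+00  a ← 11.350636 − (+2.466e-02/-1.213e+00) = 11.370967
iter 3: u=1.165512  f(a)=+7.187e-05  f'(a)=-1.206e+00  a ← 11.370967 − (+7.187e-05/-1.206e+00) = 11.371026
iter 4: u=1.165506  f(a)=+6.142e-10  f'(a)=-1.206e+00  a ← 11.371026 − (+6.142e-10/-1.206e+00) = 11.371026
iter 5: u=1.165506  f(a)=+7.105e-15  f'(a)=-1.206e+00  a ← 11.371026 − (+7.105e-15/-1.206e+00) = 11.371026
converged: |Δa| < 1e-12 after 5 iterations
sag = a·(cosh(S/(2a)) − 1) = 11.371026·(cosh(1.165506) − 1) = 8.638060
T_max/T_min = cosh(S/(2a)) = 1.759655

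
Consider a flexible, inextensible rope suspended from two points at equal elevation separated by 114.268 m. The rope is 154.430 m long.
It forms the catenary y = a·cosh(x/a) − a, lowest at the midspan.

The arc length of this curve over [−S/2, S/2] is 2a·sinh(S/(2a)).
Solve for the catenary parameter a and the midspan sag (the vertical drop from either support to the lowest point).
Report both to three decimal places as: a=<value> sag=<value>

seed: a₀ = √(S³/(24(L−S))) = √(114.268³/(24·40.162)) = 39.343560
iter 1: u=1.452182  f(a)=+4.454e+00  f'(a)=-2.506e+00  a ← 39.343560 − (+4.454e+00/-2.506e+00) = 41.120877
iter 2: u=1.389416  f(a)=+3.196e-01  f'(a)=-2.158e+00  a ← 41.120877 − (+3.196e-01/-2.158e+00) = 41.268962
iter 3: u=1.384430  f(a)=+1.927e-03  f'(a)=-2.132e+00  a ← 41.268962 − (+1.927e-03/-2.132e+00) = 41.269866
iter 4: u=1.384400  f(a)=+7.095e-08  f'(a)=-2.132e+00  a ← 41.269866 − (+7.095e-08/-2.132e+00) = 41.269866
iter 5: u=1.384400  f(a)=-2.842e-14  f'(a)=-2.132e+00  a ← 41.269866 − (-2.842e-14/-2.132e+00) = 41.269866
converged: |Δa| < 1e-12 after 5 iterations
sag = a·(cosh(S/(2a)) − 1) = 41.269866·(cosh(1.384400) − 1) = 46.282165
T_max/T_min = cosh(S/(2a)) = 2.121452

a=41.270 sag=46.282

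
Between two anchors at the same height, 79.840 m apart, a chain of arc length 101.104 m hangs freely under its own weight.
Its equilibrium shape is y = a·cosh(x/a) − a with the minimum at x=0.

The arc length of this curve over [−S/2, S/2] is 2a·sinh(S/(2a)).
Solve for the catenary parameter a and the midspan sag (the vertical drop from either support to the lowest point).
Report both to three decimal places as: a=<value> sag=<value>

a=32.771 sag=27.474

seed: a₀ = √(S³/(24(L−S))) = √(79.840³/(24·21.264)) = 31.579314
iter 1: u=1.264119  f(a)=+1.765e+00  f'(a)=-1.575e+00  a ← 31.579314 − (+1.765e+00/-1.575e+00) = 32.700318
iter 2: u=1.220783  f(a)=+9.834e-02  f'(a)=-1.404e+00  a ← 32.700318 − (+9.834e-02/-1.404e+00) = 32.770384
iter 3: u=1.218173  f(a)=+3.451e-04  f'(a)=-1.394e+00  a ← 32.770384 − (+3.451e-04/-1.394e+00) = 32.770632
iter 4: u=1.218164  f(a)=+4.283e-09  f'(a)=-1.394e+00  a ← 32.770632 − (+4.283e-09/-1.394e+00) = 32.770632
iter 5: u=1.218164  f(a)=+0.000e+00  f'(a)=-1.394e+00  a ← 32.770632 − (+0.000e+00/-1.394e+00) = 32.770632
converged: |Δa| < 1e-12 after 5 iterations
sag = a·(cosh(S/(2a)) − 1) = 32.770632·(cosh(1.218164) − 1) = 27.474028
T_max/T_min = cosh(S/(2a)) = 1.838373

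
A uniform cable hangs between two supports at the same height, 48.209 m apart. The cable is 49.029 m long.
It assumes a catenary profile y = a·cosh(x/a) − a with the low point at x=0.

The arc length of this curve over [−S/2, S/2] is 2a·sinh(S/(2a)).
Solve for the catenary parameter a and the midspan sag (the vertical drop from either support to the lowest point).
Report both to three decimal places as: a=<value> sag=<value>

a=75.645 sag=3.873

seed: a₀ = √(S³/(24(L−S))) = √(48.209³/(24·0.820)) = 75.453543
iter 1: u=0.319461  f(a)=+4.194e-03  f'(a)=-2.196e-02  a ← 75.453543 − (+4.194e-03/-2.196e-02) = 75.644566
iter 2: u=0.318655  f(a)=+1.598e-05  f'(a)=-2.179e-02  a ← 75.644566 − (+1.598e-05/-2.179e-02) = 75.645300
iter 3: u=0.318652  f(a)=+2.340e-10  f'(a)=-2.179e-02  a ← 75.645300 − (+2.340e-10/-2.179e-02) = 75.645300
iter 4: u=0.318652  f(a)=-7.105e-15  f'(a)=-2.179e-02  a ← 75.645300 − (-7.105e-15/-2.179e-02) = 75.645300
converged: |Δa| < 1e-12 after 4 iterations
sag = a·(cosh(S/(2a)) − 1) = 75.645300·(cosh(0.318652) − 1) = 3.873076
T_max/T_min = cosh(S/(2a)) = 1.051200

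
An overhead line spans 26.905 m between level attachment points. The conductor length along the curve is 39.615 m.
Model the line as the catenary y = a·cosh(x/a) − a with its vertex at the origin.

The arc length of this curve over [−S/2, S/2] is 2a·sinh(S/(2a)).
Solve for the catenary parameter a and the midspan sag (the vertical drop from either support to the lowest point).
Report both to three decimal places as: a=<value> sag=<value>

a=8.505 sag=13.052

seed: a₀ = √(S³/(24(L−S))) = √(26.905³/(24·12.710)) = 7.990447
iter 1: u=1.683573  f(a)=+1.928e+00  f'(a)=-4.179e+00  a ← 7.990447 − (+1.928e+00/-4.179e+00) = 8.451714
iter 2: u=1.591689  f(a)=+1.795e-01  f'(a)=-3.434e+00  a ← 8.451714 − (+1.795e-01/-3.434e+00) = 8.503994
iter 3: u=1.581904  f(a)=+1.910e-03  f'(a)=-3.361e+00  a ← 8.503994 − (+1.910e-03/-3.361e+00) = 8.504562
iter 4: u=1.581798  f(a)=+2.213e-07  f'(a)=-3.361e+00  a ← 8.504562 − (+2.213e-07/-3.361e+00) = 8.504562
iter 5: u=1.581798  f(a)=+0.000e+00  f'(a)=-3.361e+00  a ← 8.504562 − (+0.000e+00/-3.361e+00) = 8.504562
converged: |Δa| < 1e-12 after 5 iterations
sag = a·(cosh(S/(2a)) − 1) = 8.504562·(cosh(1.581798) − 1) = 13.051519
T_max/T_min = cosh(S/(2a)) = 2.534649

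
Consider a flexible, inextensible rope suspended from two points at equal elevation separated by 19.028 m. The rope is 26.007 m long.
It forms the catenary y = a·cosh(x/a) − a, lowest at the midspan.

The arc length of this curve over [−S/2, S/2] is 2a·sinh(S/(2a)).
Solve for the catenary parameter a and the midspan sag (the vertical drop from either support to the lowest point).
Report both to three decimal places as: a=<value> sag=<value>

seed: a₀ = √(S³/(24(L−S))) = √(19.028³/(24·6.979)) = 6.413388
iter 1: u=1.483459  f(a)=+8.094e-01  f'(a)=-2.695e+00  a ← 6.413388 − (+8.094e-01/-2.695e+00) = 6.713775
iter 2: u=1.417086  f(a)=+6.034e-02  f'(a)=-2.306e+00  a ← 6.713775 − (+6.034e-02/-2.306e+00) = 6.739937
iter 3: u=1.411586  f(a)=+3.951e-04  f'(a)=-2.276e+00  a ← 6.739937 − (+3.951e-04/-2.276e+00) = 6.740110
iter 4: u=1.411550  f(a)=+1.718e-08  f'(a)=-2.276e+00  a ← 6.740110 − (+1.718e-08/-2.276e+00) = 6.740110
iter 5: u=1.411550  f(a)=-3.553e-15  f'(a)=-2.276e+00  a ← 6.740110 − (-3.553e-15/-2.276e+00) = 6.740110
converged: |Δa| < 1e-12 after 5 iterations
sag = a·(cosh(S/(2a)) − 1) = 6.740110·(cosh(1.411550) − 1) = 7.906394
T_max/T_min = cosh(S/(2a)) = 2.173036

a=6.740 sag=7.906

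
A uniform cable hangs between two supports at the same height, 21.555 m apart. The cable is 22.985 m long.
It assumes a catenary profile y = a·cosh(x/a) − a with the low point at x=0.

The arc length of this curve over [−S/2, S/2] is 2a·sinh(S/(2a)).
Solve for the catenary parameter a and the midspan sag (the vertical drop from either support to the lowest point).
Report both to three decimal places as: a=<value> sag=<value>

seed: a₀ = √(S³/(24(L−S))) = √(21.555³/(24·1.430)) = 17.082381
iter 1: u=0.630913  f(a)=+2.873e-02  f'(a)=-1.742e-01  a ← 17.082381 − (+2.873e-02/-1.742e-01) = 17.247333
iter 2: u=0.624879  f(a)=+4.215e-04  f'(a)=-1.691e-01  a ← 17.247333 − (+4.215e-04/-1.691e-01) = 17.249825
iter 3: u=0.624789  f(a)=+9.369e-08  f'(a)=-1.690e-01  a ← 17.249825 − (+9.369e-08/-1.690e-01) = 17.249826
iter 4: u=0.624789  f(a)=+7.105e-15  f'(a)=-1.690e-01  a ← 17.249826 − (+7.105e-15/-1.690e-01) = 17.249826
converged: |Δa| < 1e-12 after 4 iterations
sag = a·(cosh(S/(2a)) − 1) = 17.249826·(cosh(0.624789) − 1) = 3.477790
T_max/T_min = cosh(S/(2a)) = 1.201613

a=17.250 sag=3.478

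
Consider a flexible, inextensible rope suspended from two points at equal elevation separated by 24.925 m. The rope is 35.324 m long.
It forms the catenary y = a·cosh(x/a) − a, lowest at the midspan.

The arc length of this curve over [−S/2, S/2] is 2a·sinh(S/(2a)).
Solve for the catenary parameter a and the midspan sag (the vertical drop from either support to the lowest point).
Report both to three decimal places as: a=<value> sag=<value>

seed: a₀ = √(S³/(24(L−S))) = √(24.925³/(24·10.399)) = 7.876828
iter 1: u=1.582172  f(a)=+1.382e+00  f'(a)=-3.363e+00  a ← 7.876828 − (+1.382e+00/-3.363e+00) = 8.287710
iter 2: u=1.503733  f(a)=+1.155e-01  f'(a)=-2.823e+00  a ← 8.287710 − (+1.155e-01/-2.823e+00) = 8.328627
iter 3: u=1.496345  f(a)=+9.692e-04  f'(a)=-2.775e+00  a ← 8.328627 − (+9.692e-04/-2.775e+00) = 8.328976
iter 4: u=1.496282  f(a)=+6.952e-08  f'(a)=-2.775e+00  a ← 8.328976 − (+6.952e-08/-2.775e+00) = 8.328976
iter 5: u=1.496282  f(a)=+7.105e-15  f'(a)=-2.775e+00  a ← 8.328976 − (+7.105e-15/-2.775e+00) = 8.328976
converged: |Δa| < 1e-12 after 5 iterations
sag = a·(cosh(S/(2a)) − 1) = 8.328976·(cosh(1.496282) − 1) = 11.198392
T_max/T_min = cosh(S/(2a)) = 2.344510

a=8.329 sag=11.198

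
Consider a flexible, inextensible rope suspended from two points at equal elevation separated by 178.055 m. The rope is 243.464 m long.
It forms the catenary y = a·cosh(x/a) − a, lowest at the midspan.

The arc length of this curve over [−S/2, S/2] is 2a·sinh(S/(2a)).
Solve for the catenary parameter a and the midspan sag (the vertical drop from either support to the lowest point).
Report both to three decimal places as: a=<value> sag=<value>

seed: a₀ = √(S³/(24(L−S))) = √(178.055³/(24·65.409)) = 59.966249
iter 1: u=1.484627  f(a)=+7.599e+00  f'(a)=-2.702e+00  a ← 59.966249 − (+7.599e+00/-2.702e+00) = 62.778660
iter 2: u=1.418117  f(a)=+5.673e-01  f'(a)=-2.312e+00  a ← 62.778660 − (+5.673e-01/-2.312e+00) = 63.024001
iter 3: u=1.412597  f(a)=+3.725e-03  f'(a)=-2.282e+00  a ← 63.024001 − (+3.725e-03/-2.282e+00) = 63.025633
iter 4: u=1.412560  f(a)=+1.630e-07  f'(a)=-2.282e+00  a ← 63.025633 − (+1.630e-07/-2.282e+00) = 63.025633
iter 5: u=1.412560  f(a)=+0.000e+00  f'(a)=-2.282e+00  a ← 63.025633 − (+0.000e+00/-2.282e+00) = 63.025633
converged: |Δa| < 1e-12 after 5 iterations
sag = a·(cosh(S/(2a)) − 1) = 63.025633·(cosh(1.412560) − 1) = 74.054308
T_max/T_min = cosh(S/(2a)) = 2.174987

a=63.026 sag=74.054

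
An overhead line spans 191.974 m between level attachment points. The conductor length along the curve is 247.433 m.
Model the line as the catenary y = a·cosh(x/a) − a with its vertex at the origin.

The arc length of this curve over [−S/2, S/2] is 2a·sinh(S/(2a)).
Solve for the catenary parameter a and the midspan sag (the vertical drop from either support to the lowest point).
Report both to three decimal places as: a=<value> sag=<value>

seed: a₀ = √(S³/(24(L−S))) = √(191.974³/(24·55.459)) = 72.907462
iter 1: u=1.316559  f(a)=+5.010e+00  f'(a)=-1.802e+00  a ← 72.907462 − (+5.010e+00/-1.802e+00) = 75.687645
iter 2: u=1.268199  f(a)=+3.008e-01  f'(a)=-1.591e+00  a ← 75.687645 − (+3.008e-01/-1.591e+00) = 75.876661
iter 3: u=1.265040  f(a)=+1.238e-03  f'(a)=-1.578e+00  a ← 75.876661 − (+1.238e-03/-1.578e+00) = 75.877446
iter 4: u=1.265027  f(a)=+2.115e-08  f'(a)=-1.578e+00  a ← 75.877446 − (+2.115e-08/-1.578e+00) = 75.877446
iter 5: u=1.265027  f(a)=+0.000e+00  f'(a)=-1.578e+00  a ← 75.877446 − (+0.000e+00/-1.578e+00) = 75.877446
converged: |Δa| < 1e-12 after 5 iterations
sag = a·(cosh(S/(2a)) − 1) = 75.877446·(cosh(1.265027) − 1) = 69.254078
T_max/T_min = cosh(S/(2a)) = 1.912710

a=75.877 sag=69.254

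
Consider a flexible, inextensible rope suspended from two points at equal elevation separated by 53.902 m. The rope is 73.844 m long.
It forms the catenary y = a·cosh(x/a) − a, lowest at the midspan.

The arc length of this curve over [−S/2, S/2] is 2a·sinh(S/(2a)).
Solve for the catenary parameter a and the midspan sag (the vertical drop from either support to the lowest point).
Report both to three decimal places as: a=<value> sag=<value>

seed: a₀ = √(S³/(24(L−S))) = √(53.902³/(24·19.942)) = 18.089116
iter 1: u=1.489901  f(a)=+2.334e+00  f'(a)=-2.735e+00  a ← 18.089116 − (+2.334e+00/-2.735e+00) = 18.942592
iter 2: u=1.422773  f(a)=+1.754e-01  f'(a)=-2.338e+00  a ← 18.942592 − (+1.754e-01/-2.338e+00) = 19.017596
iter 3: u=1.417161  f(a)=+1.167e-03  f'(a)=-2.307e+00  a ← 19.017596 − (+1.167e-03/-2.307e+00) = 19.018102
iter 4: u=1.417124  f(a)=+5.251e-08  f'(a)=-2.307e+00  a ← 19.018102 − (+5.251e-08/-2.307e+00) = 19.018102
iter 5: u=1.417124  f(a)=+0.000e+00  f'(a)=-2.307e+00  a ← 19.018102 − (+0.000e+00/-2.307e+00) = 19.018102
converged: |Δa| < 1e-12 after 5 iterations
sag = a·(cosh(S/(2a)) − 1) = 19.018102·(cosh(1.417124) − 1) = 22.514082
T_max/T_min = cosh(S/(2a)) = 2.183824

a=19.018 sag=22.514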